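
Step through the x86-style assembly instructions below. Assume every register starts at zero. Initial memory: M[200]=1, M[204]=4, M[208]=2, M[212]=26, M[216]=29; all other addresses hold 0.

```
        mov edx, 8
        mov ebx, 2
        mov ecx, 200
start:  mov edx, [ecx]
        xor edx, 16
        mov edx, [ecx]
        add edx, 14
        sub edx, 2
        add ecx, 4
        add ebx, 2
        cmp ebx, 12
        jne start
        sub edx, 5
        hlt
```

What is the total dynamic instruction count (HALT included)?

50

mov edx, 8 → edx=8
mov ebx, 2 → ebx=2
mov ecx, 200 → ecx=200
mov edx, [ecx] → edx=M[200]=1
xor edx, 16 → edx=1^16=17
mov edx, [ecx] → edx=M[200]=1
add edx, 14 → edx=1+14=15
sub edx, 2 → edx=15-2=13
add ecx, 4 → ecx=200+4=204
add ebx, 2 → ebx=2+2=4
cmp ebx, 12  (cmp 4,12)
jne start: taken
mov edx, [ecx] → edx=M[204]=4
xor edx, 16 → edx=4^16=20
mov edx, [ecx] → edx=M[204]=4
add edx, 14 → edx=4+14=18
sub edx, 2 → edx=18-2=16
add ecx, 4 → ecx=204+4=208
add ebx, 2 → ebx=4+2=6
cmp ebx, 12  (cmp 6,12)
jne start: taken
mov edx, [ecx] → edx=M[208]=2
xor edx, 16 → edx=2^16=18
mov edx, [ecx] → edx=M[208]=2
add edx, 14 → edx=2+14=16
sub edx, 2 → edx=16-2=14
add ecx, 4 → ecx=208+4=212
add ebx, 2 → ebx=6+2=8
cmp ebx, 12  (cmp 8,12)
jne start: taken
mov edx, [ecx] → edx=M[212]=26
xor edx, 16 → edx=26^16=10
mov edx, [ecx] → edx=M[212]=26
add edx, 14 → edx=26+14=40
sub edx, 2 → edx=40-2=38
add ecx, 4 → ecx=212+4=216
add ebx, 2 → ebx=8+2=10
cmp ebx, 12  (cmp 10,12)
jne start: taken
mov edx, [ecx] → edx=M[216]=29
xor edx, 16 → edx=29^16=13
mov edx, [ecx] → edx=M[216]=29
add edx, 14 → edx=29+14=43
sub edx, 2 → edx=43-2=41
add ecx, 4 → ecx=216+4=220
add ebx, 2 → ebx=10+2=12
cmp ebx, 12  (cmp 12,12)
jne start: not taken
sub edx, 5 → edx=41-5=36
halt.
Total executed instructions: 50.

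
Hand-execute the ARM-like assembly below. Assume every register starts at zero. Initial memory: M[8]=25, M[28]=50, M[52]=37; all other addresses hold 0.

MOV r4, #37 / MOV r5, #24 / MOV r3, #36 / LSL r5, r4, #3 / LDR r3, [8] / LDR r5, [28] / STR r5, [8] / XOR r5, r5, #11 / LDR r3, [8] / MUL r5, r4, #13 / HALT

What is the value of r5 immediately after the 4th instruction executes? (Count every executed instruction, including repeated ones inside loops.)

r4=37
r5=24
r3=36
r5=37<<3=296
After step 4: r5 = 296.

296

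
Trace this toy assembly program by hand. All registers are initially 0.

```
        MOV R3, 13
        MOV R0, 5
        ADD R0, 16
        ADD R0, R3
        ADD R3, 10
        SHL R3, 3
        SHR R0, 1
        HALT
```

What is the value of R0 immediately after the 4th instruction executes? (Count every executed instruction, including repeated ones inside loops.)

after MOV R3, 13: R3=13
after MOV R0, 5: R0=5
after ADD R0, 16: R0=5+16=21
after ADD R0, R3: R0=21+13=34
After step 4: R0 = 34.

34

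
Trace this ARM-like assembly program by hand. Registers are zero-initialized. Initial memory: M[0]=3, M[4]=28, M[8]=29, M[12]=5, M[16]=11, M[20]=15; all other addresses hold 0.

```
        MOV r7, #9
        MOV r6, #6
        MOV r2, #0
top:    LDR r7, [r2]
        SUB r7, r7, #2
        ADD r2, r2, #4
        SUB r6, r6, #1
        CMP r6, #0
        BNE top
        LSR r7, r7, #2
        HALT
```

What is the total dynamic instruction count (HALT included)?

MOV r7, #9 → r7=9
MOV r6, #6 → r6=6
MOV r2, #0 → r2=0
LDR r7, [r2] → r7=M[0]=3
SUB r7, r7, #2 → r7=3-2=1
ADD r2, r2, #4 → r2=0+4=4
SUB r6, r6, #1 → r6=6-1=5
CMP r6, #0  (cmp 5,0)
BNE top: taken
LDR r7, [r2] → r7=M[4]=28
SUB r7, r7, #2 → r7=28-2=26
ADD r2, r2, #4 → r2=4+4=8
SUB r6, r6, #1 → r6=5-1=4
CMP r6, #0  (cmp 4,0)
BNE top: taken
LDR r7, [r2] → r7=M[8]=29
SUB r7, r7, #2 → r7=29-2=27
ADD r2, r2, #4 → r2=8+4=12
SUB r6, r6, #1 → r6=4-1=3
CMP r6, #0  (cmp 3,0)
BNE top: taken
LDR r7, [r2] → r7=M[12]=5
SUB r7, r7, #2 → r7=5-2=3
ADD r2, r2, #4 → r2=12+4=16
SUB r6, r6, #1 → r6=3-1=2
CMP r6, #0  (cmp 2,0)
BNE top: taken
LDR r7, [r2] → r7=M[16]=11
SUB r7, r7, #2 → r7=11-2=9
ADD r2, r2, #4 → r2=16+4=20
SUB r6, r6, #1 → r6=2-1=1
CMP r6, #0  (cmp 1,0)
BNE top: taken
LDR r7, [r2] → r7=M[20]=15
SUB r7, r7, #2 → r7=15-2=13
ADD r2, r2, #4 → r2=20+4=24
SUB r6, r6, #1 → r6=1-1=0
CMP r6, #0  (cmp 0,0)
BNE top: not taken
LSR r7, r7, #2 → r7=13>>2=3
halt.
Total executed instructions: 41.

41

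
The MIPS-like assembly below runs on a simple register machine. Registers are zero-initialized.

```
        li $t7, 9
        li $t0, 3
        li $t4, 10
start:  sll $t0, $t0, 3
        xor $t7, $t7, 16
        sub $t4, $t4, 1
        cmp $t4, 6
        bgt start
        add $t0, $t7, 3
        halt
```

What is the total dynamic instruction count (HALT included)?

25

$t7=9
$t0=3
$t4=10
$t0=3<<3=24
$t7=9^16=25
$t4=10-1=9
cmp $t4, 6  (cmp 9,6)
bgt start: taken
$t0=24<<3=192
$t7=25^16=9
$t4=9-1=8
cmp $t4, 6  (cmp 8,6)
bgt start: taken
$t0=192<<3=1536
$t7=9^16=25
$t4=8-1=7
cmp $t4, 6  (cmp 7,6)
bgt start: taken
$t0=1536<<3=12288
$t7=25^16=9
$t4=7-1=6
cmp $t4, 6  (cmp 6,6)
bgt start: not taken
$t0=9+3=12
halt.
Total executed instructions: 25.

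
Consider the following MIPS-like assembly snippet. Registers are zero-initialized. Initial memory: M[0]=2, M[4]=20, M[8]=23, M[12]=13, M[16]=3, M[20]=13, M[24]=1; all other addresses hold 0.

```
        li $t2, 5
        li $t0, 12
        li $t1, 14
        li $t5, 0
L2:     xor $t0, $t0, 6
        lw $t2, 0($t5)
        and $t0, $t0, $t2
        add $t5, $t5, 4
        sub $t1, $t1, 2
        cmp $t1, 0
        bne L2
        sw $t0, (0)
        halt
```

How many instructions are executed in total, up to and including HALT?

after li $t2, 5: $t2=5
after li $t0, 12: $t0=12
after li $t1, 14: $t1=14
after li $t5, 0: $t5=0
after xor $t0, $t0, 6: $t0=12^6=10
after lw $t2, 0($t5): $t2=M[0]=2
after and $t0, $t0, $t2: $t0=10&2=2
after add $t5, $t5, 4: $t5=0+4=4
after sub $t1, $t1, 2: $t1=14-2=12
cmp $t1, 0  (cmp 12,0)
bne L2: taken
after xor $t0, $t0, 6: $t0=2^6=4
after lw $t2, 0($t5): $t2=M[4]=20
after and $t0, $t0, $t2: $t0=4&20=4
after add $t5, $t5, 4: $t5=4+4=8
after sub $t1, $t1, 2: $t1=12-2=10
cmp $t1, 0  (cmp 10,0)
bne L2: taken
after xor $t0, $t0, 6: $t0=4^6=2
after lw $t2, 0($t5): $t2=M[8]=23
after and $t0, $t0, $t2: $t0=2&23=2
after add $t5, $t5, 4: $t5=8+4=12
after sub $t1, $t1, 2: $t1=10-2=8
cmp $t1, 0  (cmp 8,0)
bne L2: taken
after xor $t0, $t0, 6: $t0=2^6=4
after lw $t2, 0($t5): $t2=M[12]=13
after and $t0, $t0, $t2: $t0=4&13=4
after add $t5, $t5, 4: $t5=12+4=16
after sub $t1, $t1, 2: $t1=8-2=6
cmp $t1, 0  (cmp 6,0)
bne L2: taken
after xor $t0, $t0, 6: $t0=4^6=2
after lw $t2, 0($t5): $t2=M[16]=3
after and $t0, $t0, $t2: $t0=2&3=2
after add $t5, $t5, 4: $t5=16+4=20
after sub $t1, $t1, 2: $t1=6-2=4
cmp $t1, 0  (cmp 4,0)
bne L2: taken
after xor $t0, $t0, 6: $t0=2^6=4
after lw $t2, 0($t5): $t2=M[20]=13
after and $t0, $t0, $t2: $t0=4&13=4
after add $t5, $t5, 4: $t5=20+4=24
after sub $t1, $t1, 2: $t1=4-2=2
cmp $t1, 0  (cmp 2,0)
bne L2: taken
after xor $t0, $t0, 6: $t0=4^6=2
after lw $t2, 0($t5): $t2=M[24]=1
after and $t0, $t0, $t2: $t0=2&1=0
after add $t5, $t5, 4: $t5=24+4=28
after sub $t1, $t1, 2: $t1=2-2=0
cmp $t1, 0  (cmp 0,0)
bne L2: not taken
sw $t0, (0) → M[0]=0
halt.
Total executed instructions: 55.

55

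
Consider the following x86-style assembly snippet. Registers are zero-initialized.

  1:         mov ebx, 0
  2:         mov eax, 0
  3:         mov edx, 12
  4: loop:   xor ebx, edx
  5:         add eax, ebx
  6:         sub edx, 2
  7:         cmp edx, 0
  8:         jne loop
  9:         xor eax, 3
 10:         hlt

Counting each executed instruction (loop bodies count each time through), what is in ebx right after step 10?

after mov ebx, 0: ebx=0
after mov eax, 0: eax=0
after mov edx, 12: edx=12
after xor ebx, edx: ebx=0^12=12
after add eax, ebx: eax=0+12=12
after sub edx, 2: edx=12-2=10
cmp edx, 0  (cmp 10,0)
jne loop: taken
after xor ebx, edx: ebx=12^10=6
after add eax, ebx: eax=12+6=18
After step 10: ebx = 6.

6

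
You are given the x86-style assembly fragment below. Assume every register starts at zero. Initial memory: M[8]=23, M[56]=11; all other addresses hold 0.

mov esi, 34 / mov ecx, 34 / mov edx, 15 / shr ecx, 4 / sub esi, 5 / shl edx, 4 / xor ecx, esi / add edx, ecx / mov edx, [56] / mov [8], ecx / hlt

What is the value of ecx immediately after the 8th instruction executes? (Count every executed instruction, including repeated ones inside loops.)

31

esi=34
ecx=34
edx=15
ecx=34>>4=2
esi=34-5=29
edx=15<<4=240
ecx=2^29=31
edx=240+31=271
After step 8: ecx = 31.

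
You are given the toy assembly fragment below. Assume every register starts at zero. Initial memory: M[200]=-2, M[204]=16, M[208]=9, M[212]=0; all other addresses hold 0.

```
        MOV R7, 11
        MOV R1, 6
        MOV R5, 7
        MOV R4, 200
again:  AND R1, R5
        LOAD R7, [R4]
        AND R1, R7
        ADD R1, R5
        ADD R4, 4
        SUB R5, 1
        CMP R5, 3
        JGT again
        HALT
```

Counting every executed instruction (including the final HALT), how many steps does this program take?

37

R7=11
R1=6
R5=7
R4=200
R1=6&7=6
R7=M[200]=-2
R1=6&(-2)=6
R1=6+7=13
R4=200+4=204
R5=7-1=6
CMP R5, 3  (cmp 6,3)
JGT again: taken
R1=13&6=4
R7=M[204]=16
R1=4&16=0
R1=0+6=6
R4=204+4=208
R5=6-1=5
CMP R5, 3  (cmp 5,3)
JGT again: taken
R1=6&5=4
R7=M[208]=9
R1=4&9=0
R1=0+5=5
R4=208+4=212
R5=5-1=4
CMP R5, 3  (cmp 4,3)
JGT again: taken
R1=5&4=4
R7=M[212]=0
R1=4&0=0
R1=0+4=4
R4=212+4=216
R5=4-1=3
CMP R5, 3  (cmp 3,3)
JGT again: not taken
halt.
Total executed instructions: 37.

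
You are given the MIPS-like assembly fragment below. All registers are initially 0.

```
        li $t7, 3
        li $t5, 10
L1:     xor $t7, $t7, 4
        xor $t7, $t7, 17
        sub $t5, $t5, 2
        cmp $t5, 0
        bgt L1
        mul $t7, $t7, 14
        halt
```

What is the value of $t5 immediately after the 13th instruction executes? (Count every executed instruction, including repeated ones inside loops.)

6

li $t7, 3 → $t7=3
li $t5, 10 → $t5=10
xor $t7, $t7, 4 → $t7=3^4=7
xor $t7, $t7, 17 → $t7=7^17=22
sub $t5, $t5, 2 → $t5=10-2=8
cmp $t5, 0  (cmp 8,0)
bgt L1: taken
xor $t7, $t7, 4 → $t7=22^4=18
xor $t7, $t7, 17 → $t7=18^17=3
sub $t5, $t5, 2 → $t5=8-2=6
cmp $t5, 0  (cmp 6,0)
bgt L1: taken
xor $t7, $t7, 4 → $t7=3^4=7
After step 13: $t5 = 6.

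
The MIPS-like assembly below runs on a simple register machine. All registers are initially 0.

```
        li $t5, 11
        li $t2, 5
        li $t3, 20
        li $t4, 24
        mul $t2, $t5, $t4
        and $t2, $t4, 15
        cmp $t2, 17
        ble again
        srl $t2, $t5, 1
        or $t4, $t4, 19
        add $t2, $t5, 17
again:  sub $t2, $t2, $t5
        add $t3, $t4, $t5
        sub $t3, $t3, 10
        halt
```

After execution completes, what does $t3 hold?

25

$t5=11
$t2=5
$t3=20
$t4=24
$t2=11*24=264
$t2=24&15=8
cmp $t2, 17  (cmp 8,17)
ble again: taken
$t2=8-11=-3
$t3=24+11=35
$t3=35-10=25
halt.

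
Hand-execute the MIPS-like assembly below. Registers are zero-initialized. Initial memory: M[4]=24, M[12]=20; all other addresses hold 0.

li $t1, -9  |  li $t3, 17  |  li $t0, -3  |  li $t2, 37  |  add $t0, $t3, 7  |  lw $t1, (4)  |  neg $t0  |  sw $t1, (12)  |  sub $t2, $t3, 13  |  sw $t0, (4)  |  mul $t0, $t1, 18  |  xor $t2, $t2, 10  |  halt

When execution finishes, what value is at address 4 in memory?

-24

li $t1, -9 → $t1=-9
li $t3, 17 → $t3=17
li $t0, -3 → $t0=-3
li $t2, 37 → $t2=37
add $t0, $t3, 7 → $t0=17+7=24
lw $t1, (4) → $t1=M[4]=24
neg $t0 → $t0=-(24)=-24
sw $t1, (12) → M[12]=24
sub $t2, $t3, 13 → $t2=17-13=4
sw $t0, (4) → M[4]=-24
mul $t0, $t1, 18 → $t0=24*18=432
xor $t2, $t2, 10 → $t2=4^10=14
halt.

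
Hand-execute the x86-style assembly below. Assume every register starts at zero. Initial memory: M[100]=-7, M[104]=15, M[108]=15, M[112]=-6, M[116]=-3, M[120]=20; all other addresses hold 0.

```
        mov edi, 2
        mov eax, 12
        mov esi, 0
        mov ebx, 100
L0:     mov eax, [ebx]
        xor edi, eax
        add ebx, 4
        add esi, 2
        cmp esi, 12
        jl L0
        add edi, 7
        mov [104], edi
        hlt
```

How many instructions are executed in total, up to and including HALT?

43

after mov edi, 2: edi=2
after mov eax, 12: eax=12
after mov esi, 0: esi=0
after mov ebx, 100: ebx=100
after mov eax, [ebx]: eax=M[100]=-7
after xor edi, eax: edi=2^(-7)=-5
after add ebx, 4: ebx=100+4=104
after add esi, 2: esi=0+2=2
cmp esi, 12  (cmp 2,12)
jl L0: taken
after mov eax, [ebx]: eax=M[104]=15
after xor edi, eax: edi=(-5)^15=-12
after add ebx, 4: ebx=104+4=108
after add esi, 2: esi=2+2=4
cmp esi, 12  (cmp 4,12)
jl L0: taken
after mov eax, [ebx]: eax=M[108]=15
after xor edi, eax: edi=(-12)^15=-5
after add ebx, 4: ebx=108+4=112
after add esi, 2: esi=4+2=6
cmp esi, 12  (cmp 6,12)
jl L0: taken
after mov eax, [ebx]: eax=M[112]=-6
after xor edi, eax: edi=(-5)^(-6)=1
after add ebx, 4: ebx=112+4=116
after add esi, 2: esi=6+2=8
cmp esi, 12  (cmp 8,12)
jl L0: taken
after mov eax, [ebx]: eax=M[116]=-3
after xor edi, eax: edi=1^(-3)=-4
after add ebx, 4: ebx=116+4=120
after add esi, 2: esi=8+2=10
cmp esi, 12  (cmp 10,12)
jl L0: taken
after mov eax, [ebx]: eax=M[120]=20
after xor edi, eax: edi=(-4)^20=-24
after add ebx, 4: ebx=120+4=124
after add esi, 2: esi=10+2=12
cmp esi, 12  (cmp 12,12)
jl L0: not taken
after add edi, 7: edi=(-24)+7=-17
mov [104], edi → M[104]=-17
halt.
Total executed instructions: 43.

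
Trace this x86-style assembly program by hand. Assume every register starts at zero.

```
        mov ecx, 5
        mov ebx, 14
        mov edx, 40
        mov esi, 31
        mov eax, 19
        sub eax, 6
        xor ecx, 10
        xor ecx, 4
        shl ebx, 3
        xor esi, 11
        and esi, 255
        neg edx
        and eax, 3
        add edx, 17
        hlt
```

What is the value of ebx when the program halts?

ecx=5
ebx=14
edx=40
esi=31
eax=19
eax=19-6=13
ecx=5^10=15
ecx=15^4=11
ebx=14<<3=112
esi=31^11=20
esi=20&255=20
edx=-(40)=-40
eax=13&3=1
edx=(-40)+17=-23
halt.

112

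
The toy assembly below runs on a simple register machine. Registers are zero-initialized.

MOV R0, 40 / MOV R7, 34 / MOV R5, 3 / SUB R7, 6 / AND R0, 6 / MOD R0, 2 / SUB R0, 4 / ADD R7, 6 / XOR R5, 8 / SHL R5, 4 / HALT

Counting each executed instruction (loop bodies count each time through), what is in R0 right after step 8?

-4

R0=40
R7=34
R5=3
R7=34-6=28
R0=40&6=0
R0=0%2=0
R0=0-4=-4
R7=28+6=34
After step 8: R0 = -4.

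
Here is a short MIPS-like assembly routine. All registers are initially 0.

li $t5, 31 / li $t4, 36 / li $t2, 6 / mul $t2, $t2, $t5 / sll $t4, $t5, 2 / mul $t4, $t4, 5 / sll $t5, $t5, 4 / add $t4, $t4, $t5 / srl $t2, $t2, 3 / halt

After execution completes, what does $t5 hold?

496

after li $t5, 31: $t5=31
after li $t4, 36: $t4=36
after li $t2, 6: $t2=6
after mul $t2, $t2, $t5: $t2=6*31=186
after sll $t4, $t5, 2: $t4=31<<2=124
after mul $t4, $t4, 5: $t4=124*5=620
after sll $t5, $t5, 4: $t5=31<<4=496
after add $t4, $t4, $t5: $t4=620+496=1116
after srl $t2, $t2, 3: $t2=186>>3=23
halt.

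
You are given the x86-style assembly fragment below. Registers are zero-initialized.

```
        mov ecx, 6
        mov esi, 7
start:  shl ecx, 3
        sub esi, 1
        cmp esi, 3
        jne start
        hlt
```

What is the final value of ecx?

24576

after mov ecx, 6: ecx=6
after mov esi, 7: esi=7
after shl ecx, 3: ecx=6<<3=48
after sub esi, 1: esi=7-1=6
cmp esi, 3  (cmp 6,3)
jne start: taken
after shl ecx, 3: ecx=48<<3=384
after sub esi, 1: esi=6-1=5
cmp esi, 3  (cmp 5,3)
jne start: taken
after shl ecx, 3: ecx=384<<3=3072
after sub esi, 1: esi=5-1=4
cmp esi, 3  (cmp 4,3)
jne start: taken
after shl ecx, 3: ecx=3072<<3=24576
after sub esi, 1: esi=4-1=3
cmp esi, 3  (cmp 3,3)
jne start: not taken
halt.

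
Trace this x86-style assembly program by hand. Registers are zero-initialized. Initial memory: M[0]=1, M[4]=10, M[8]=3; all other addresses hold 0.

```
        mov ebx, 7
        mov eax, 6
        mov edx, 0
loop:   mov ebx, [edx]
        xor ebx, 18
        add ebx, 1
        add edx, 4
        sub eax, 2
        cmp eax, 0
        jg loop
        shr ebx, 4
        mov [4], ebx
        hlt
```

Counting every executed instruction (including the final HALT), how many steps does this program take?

mov ebx, 7 → ebx=7
mov eax, 6 → eax=6
mov edx, 0 → edx=0
mov ebx, [edx] → ebx=M[0]=1
xor ebx, 18 → ebx=1^18=19
add ebx, 1 → ebx=19+1=20
add edx, 4 → edx=0+4=4
sub eax, 2 → eax=6-2=4
cmp eax, 0  (cmp 4,0)
jg loop: taken
mov ebx, [edx] → ebx=M[4]=10
xor ebx, 18 → ebx=10^18=24
add ebx, 1 → ebx=24+1=25
add edx, 4 → edx=4+4=8
sub eax, 2 → eax=4-2=2
cmp eax, 0  (cmp 2,0)
jg loop: taken
mov ebx, [edx] → ebx=M[8]=3
xor ebx, 18 → ebx=3^18=17
add ebx, 1 → ebx=17+1=18
add edx, 4 → edx=8+4=12
sub eax, 2 → eax=2-2=0
cmp eax, 0  (cmp 0,0)
jg loop: not taken
shr ebx, 4 → ebx=18>>4=1
mov [4], ebx → M[4]=1
halt.
Total executed instructions: 27.

27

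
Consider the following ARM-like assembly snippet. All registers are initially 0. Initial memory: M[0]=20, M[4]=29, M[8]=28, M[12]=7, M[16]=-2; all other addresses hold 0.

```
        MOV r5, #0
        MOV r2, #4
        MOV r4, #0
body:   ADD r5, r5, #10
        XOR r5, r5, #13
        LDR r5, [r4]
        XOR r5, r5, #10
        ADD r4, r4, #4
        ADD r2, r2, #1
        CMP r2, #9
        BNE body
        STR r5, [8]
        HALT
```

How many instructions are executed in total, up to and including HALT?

MOV r5, #0 → r5=0
MOV r2, #4 → r2=4
MOV r4, #0 → r4=0
ADD r5, r5, #10 → r5=0+10=10
XOR r5, r5, #13 → r5=10^13=7
LDR r5, [r4] → r5=M[0]=20
XOR r5, r5, #10 → r5=20^10=30
ADD r4, r4, #4 → r4=0+4=4
ADD r2, r2, #1 → r2=4+1=5
CMP r2, #9  (cmp 5,9)
BNE body: taken
ADD r5, r5, #10 → r5=30+10=40
XOR r5, r5, #13 → r5=40^13=37
LDR r5, [r4] → r5=M[4]=29
XOR r5, r5, #10 → r5=29^10=23
ADD r4, r4, #4 → r4=4+4=8
ADD r2, r2, #1 → r2=5+1=6
CMP r2, #9  (cmp 6,9)
BNE body: taken
ADD r5, r5, #10 → r5=23+10=33
XOR r5, r5, #13 → r5=33^13=44
LDR r5, [r4] → r5=M[8]=28
XOR r5, r5, #10 → r5=28^10=22
ADD r4, r4, #4 → r4=8+4=12
ADD r2, r2, #1 → r2=6+1=7
CMP r2, #9  (cmp 7,9)
BNE body: taken
ADD r5, r5, #10 → r5=22+10=32
XOR r5, r5, #13 → r5=32^13=45
LDR r5, [r4] → r5=M[12]=7
XOR r5, r5, #10 → r5=7^10=13
ADD r4, r4, #4 → r4=12+4=16
ADD r2, r2, #1 → r2=7+1=8
CMP r2, #9  (cmp 8,9)
BNE body: taken
ADD r5, r5, #10 → r5=13+10=23
XOR r5, r5, #13 → r5=23^13=26
LDR r5, [r4] → r5=M[16]=-2
XOR r5, r5, #10 → r5=(-2)^10=-12
ADD r4, r4, #4 → r4=16+4=20
ADD r2, r2, #1 → r2=8+1=9
CMP r2, #9  (cmp 9,9)
BNE body: not taken
STR r5, [8] → M[8]=-12
halt.
Total executed instructions: 45.

45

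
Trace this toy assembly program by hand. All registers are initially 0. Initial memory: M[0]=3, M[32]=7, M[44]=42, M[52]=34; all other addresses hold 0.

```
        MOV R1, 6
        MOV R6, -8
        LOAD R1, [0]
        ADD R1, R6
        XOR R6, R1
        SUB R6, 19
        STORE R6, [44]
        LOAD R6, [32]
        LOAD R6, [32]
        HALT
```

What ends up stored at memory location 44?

-16

MOV R1, 6 → R1=6
MOV R6, -8 → R6=-8
LOAD R1, [0] → R1=M[0]=3
ADD R1, R6 → R1=3+(-8)=-5
XOR R6, R1 → R6=(-8)^(-5)=3
SUB R6, 19 → R6=3-19=-16
STORE R6, [44] → M[44]=-16
LOAD R6, [32] → R6=M[32]=7
LOAD R6, [32] → R6=M[32]=7
halt.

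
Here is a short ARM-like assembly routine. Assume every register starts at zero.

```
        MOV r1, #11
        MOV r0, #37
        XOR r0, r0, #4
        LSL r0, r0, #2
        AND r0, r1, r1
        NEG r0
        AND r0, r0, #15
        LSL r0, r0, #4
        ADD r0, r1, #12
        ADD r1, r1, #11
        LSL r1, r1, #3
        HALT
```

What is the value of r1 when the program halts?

after MOV r1, #11: r1=11
after MOV r0, #37: r0=37
after XOR r0, r0, #4: r0=37^4=33
after LSL r0, r0, #2: r0=33<<2=132
after AND r0, r1, r1: r0=11&11=11
after NEG r0: r0=-(11)=-11
after AND r0, r0, #15: r0=(-11)&15=5
after LSL r0, r0, #4: r0=5<<4=80
after ADD r0, r1, #12: r0=11+12=23
after ADD r1, r1, #11: r1=11+11=22
after LSL r1, r1, #3: r1=22<<3=176
halt.

176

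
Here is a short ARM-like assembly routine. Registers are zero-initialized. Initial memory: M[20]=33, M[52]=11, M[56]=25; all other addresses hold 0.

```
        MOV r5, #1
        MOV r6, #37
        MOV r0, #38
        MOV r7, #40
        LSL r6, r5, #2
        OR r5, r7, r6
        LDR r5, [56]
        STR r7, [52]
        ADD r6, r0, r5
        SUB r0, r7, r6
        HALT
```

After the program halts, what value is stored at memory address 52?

40

MOV r5, #1 → r5=1
MOV r6, #37 → r6=37
MOV r0, #38 → r0=38
MOV r7, #40 → r7=40
LSL r6, r5, #2 → r6=1<<2=4
OR r5, r7, r6 → r5=40|4=44
LDR r5, [56] → r5=M[56]=25
STR r7, [52] → M[52]=40
ADD r6, r0, r5 → r6=38+25=63
SUB r0, r7, r6 → r0=40-63=-23
halt.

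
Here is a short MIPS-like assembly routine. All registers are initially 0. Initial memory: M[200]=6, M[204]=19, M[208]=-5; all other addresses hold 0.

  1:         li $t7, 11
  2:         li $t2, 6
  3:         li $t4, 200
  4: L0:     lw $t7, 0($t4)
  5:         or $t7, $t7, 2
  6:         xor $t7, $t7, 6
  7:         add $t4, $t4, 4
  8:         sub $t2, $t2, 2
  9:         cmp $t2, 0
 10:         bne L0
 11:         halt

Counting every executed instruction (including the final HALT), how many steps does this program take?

25

li $t7, 11 → $t7=11
li $t2, 6 → $t2=6
li $t4, 200 → $t4=200
lw $t7, 0($t4) → $t7=M[200]=6
or $t7, $t7, 2 → $t7=6|2=6
xor $t7, $t7, 6 → $t7=6^6=0
add $t4, $t4, 4 → $t4=200+4=204
sub $t2, $t2, 2 → $t2=6-2=4
cmp $t2, 0  (cmp 4,0)
bne L0: taken
lw $t7, 0($t4) → $t7=M[204]=19
or $t7, $t7, 2 → $t7=19|2=19
xor $t7, $t7, 6 → $t7=19^6=21
add $t4, $t4, 4 → $t4=204+4=208
sub $t2, $t2, 2 → $t2=4-2=2
cmp $t2, 0  (cmp 2,0)
bne L0: taken
lw $t7, 0($t4) → $t7=M[208]=-5
or $t7, $t7, 2 → $t7=(-5)|2=-5
xor $t7, $t7, 6 → $t7=(-5)^6=-3
add $t4, $t4, 4 → $t4=208+4=212
sub $t2, $t2, 2 → $t2=2-2=0
cmp $t2, 0  (cmp 0,0)
bne L0: not taken
halt.
Total executed instructions: 25.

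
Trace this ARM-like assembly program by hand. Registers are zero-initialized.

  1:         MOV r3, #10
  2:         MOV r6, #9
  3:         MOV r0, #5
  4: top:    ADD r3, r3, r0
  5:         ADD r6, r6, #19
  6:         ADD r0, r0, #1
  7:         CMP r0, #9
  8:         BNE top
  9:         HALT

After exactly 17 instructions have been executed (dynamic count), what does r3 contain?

after MOV r3, #10: r3=10
after MOV r6, #9: r6=9
after MOV r0, #5: r0=5
after ADD r3, r3, r0: r3=10+5=15
after ADD r6, r6, #19: r6=9+19=28
after ADD r0, r0, #1: r0=5+1=6
CMP r0, #9  (cmp 6,9)
BNE top: taken
after ADD r3, r3, r0: r3=15+6=21
after ADD r6, r6, #19: r6=28+19=47
after ADD r0, r0, #1: r0=6+1=7
CMP r0, #9  (cmp 7,9)
BNE top: taken
after ADD r3, r3, r0: r3=21+7=28
after ADD r6, r6, #19: r6=47+19=66
after ADD r0, r0, #1: r0=7+1=8
CMP r0, #9  (cmp 8,9)
After step 17: r3 = 28.

28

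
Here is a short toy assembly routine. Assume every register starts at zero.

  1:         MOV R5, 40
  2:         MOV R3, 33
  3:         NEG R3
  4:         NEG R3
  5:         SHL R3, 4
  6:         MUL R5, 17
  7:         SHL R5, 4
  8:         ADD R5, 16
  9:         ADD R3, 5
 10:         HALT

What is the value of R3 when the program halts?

533

R5=40
R3=33
R3=-(33)=-33
R3=-(-33)=33
R3=33<<4=528
R5=40*17=680
R5=680<<4=10880
R5=10880+16=10896
R3=528+5=533
halt.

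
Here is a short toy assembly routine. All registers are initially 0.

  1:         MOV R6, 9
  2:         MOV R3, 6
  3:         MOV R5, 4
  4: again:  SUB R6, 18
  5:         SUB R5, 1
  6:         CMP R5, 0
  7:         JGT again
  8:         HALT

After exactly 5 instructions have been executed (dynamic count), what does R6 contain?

after MOV R6, 9: R6=9
after MOV R3, 6: R3=6
after MOV R5, 4: R5=4
after SUB R6, 18: R6=9-18=-9
after SUB R5, 1: R5=4-1=3
After step 5: R6 = -9.

-9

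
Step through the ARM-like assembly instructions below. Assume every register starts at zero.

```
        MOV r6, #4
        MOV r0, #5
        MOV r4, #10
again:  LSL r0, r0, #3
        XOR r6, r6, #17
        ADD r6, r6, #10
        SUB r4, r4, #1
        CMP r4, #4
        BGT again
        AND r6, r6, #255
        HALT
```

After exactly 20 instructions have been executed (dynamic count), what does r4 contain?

r6=4
r0=5
r4=10
r0=5<<3=40
r6=4^17=21
r6=21+10=31
r4=10-1=9
CMP r4, #4  (cmp 9,4)
BGT again: taken
r0=40<<3=320
r6=31^17=14
r6=14+10=24
r4=9-1=8
CMP r4, #4  (cmp 8,4)
BGT again: taken
r0=320<<3=2560
r6=24^17=9
r6=9+10=19
r4=8-1=7
CMP r4, #4  (cmp 7,4)
After step 20: r4 = 7.

7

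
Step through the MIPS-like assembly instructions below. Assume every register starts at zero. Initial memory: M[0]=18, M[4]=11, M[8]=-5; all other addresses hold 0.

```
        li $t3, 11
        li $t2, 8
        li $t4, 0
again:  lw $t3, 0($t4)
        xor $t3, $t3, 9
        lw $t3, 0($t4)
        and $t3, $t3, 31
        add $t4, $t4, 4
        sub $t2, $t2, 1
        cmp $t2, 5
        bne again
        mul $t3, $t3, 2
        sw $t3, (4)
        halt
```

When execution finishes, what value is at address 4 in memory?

li $t3, 11 → $t3=11
li $t2, 8 → $t2=8
li $t4, 0 → $t4=0
lw $t3, 0($t4) → $t3=M[0]=18
xor $t3, $t3, 9 → $t3=18^9=27
lw $t3, 0($t4) → $t3=M[0]=18
and $t3, $t3, 31 → $t3=18&31=18
add $t4, $t4, 4 → $t4=0+4=4
sub $t2, $t2, 1 → $t2=8-1=7
cmp $t2, 5  (cmp 7,5)
bne again: taken
lw $t3, 0($t4) → $t3=M[4]=11
xor $t3, $t3, 9 → $t3=11^9=2
lw $t3, 0($t4) → $t3=M[4]=11
and $t3, $t3, 31 → $t3=11&31=11
add $t4, $t4, 4 → $t4=4+4=8
sub $t2, $t2, 1 → $t2=7-1=6
cmp $t2, 5  (cmp 6,5)
bne again: taken
lw $t3, 0($t4) → $t3=M[8]=-5
xor $t3, $t3, 9 → $t3=(-5)^9=-14
lw $t3, 0($t4) → $t3=M[8]=-5
and $t3, $t3, 31 → $t3=(-5)&31=27
add $t4, $t4, 4 → $t4=8+4=12
sub $t2, $t2, 1 → $t2=6-1=5
cmp $t2, 5  (cmp 5,5)
bne again: not taken
mul $t3, $t3, 2 → $t3=27*2=54
sw $t3, (4) → M[4]=54
halt.

54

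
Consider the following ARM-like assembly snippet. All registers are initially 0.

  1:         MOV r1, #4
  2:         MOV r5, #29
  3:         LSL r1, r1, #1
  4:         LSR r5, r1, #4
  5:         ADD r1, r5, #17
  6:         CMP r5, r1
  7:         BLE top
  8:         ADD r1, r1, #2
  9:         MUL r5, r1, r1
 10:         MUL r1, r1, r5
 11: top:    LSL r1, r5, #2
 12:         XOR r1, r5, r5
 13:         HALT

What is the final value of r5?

0

after MOV r1, #4: r1=4
after MOV r5, #29: r5=29
after LSL r1, r1, #1: r1=4<<1=8
after LSR r5, r1, #4: r5=8>>4=0
after ADD r1, r5, #17: r1=0+17=17
CMP r5, r1  (cmp 0,17)
BLE top: taken
after LSL r1, r5, #2: r1=0<<2=0
after XOR r1, r5, r5: r1=0^0=0
halt.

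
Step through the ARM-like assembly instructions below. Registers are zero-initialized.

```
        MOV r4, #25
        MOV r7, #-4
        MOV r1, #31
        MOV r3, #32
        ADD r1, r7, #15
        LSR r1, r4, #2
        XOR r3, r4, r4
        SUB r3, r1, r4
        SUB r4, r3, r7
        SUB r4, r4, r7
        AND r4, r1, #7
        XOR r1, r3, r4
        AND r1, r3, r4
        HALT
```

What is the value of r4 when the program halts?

MOV r4, #25 → r4=25
MOV r7, #-4 → r7=-4
MOV r1, #31 → r1=31
MOV r3, #32 → r3=32
ADD r1, r7, #15 → r1=(-4)+15=11
LSR r1, r4, #2 → r1=25>>2=6
XOR r3, r4, r4 → r3=25^25=0
SUB r3, r1, r4 → r3=6-25=-19
SUB r4, r3, r7 → r4=(-19)-(-4)=-15
SUB r4, r4, r7 → r4=(-15)-(-4)=-11
AND r4, r1, #7 → r4=6&7=6
XOR r1, r3, r4 → r1=(-19)^6=-21
AND r1, r3, r4 → r1=(-19)&6=4
halt.

6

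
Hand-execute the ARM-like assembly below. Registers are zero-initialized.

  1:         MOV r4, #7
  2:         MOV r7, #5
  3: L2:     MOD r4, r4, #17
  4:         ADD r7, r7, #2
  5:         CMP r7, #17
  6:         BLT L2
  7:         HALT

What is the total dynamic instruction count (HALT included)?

27

after MOV r4, #7: r4=7
after MOV r7, #5: r7=5
after MOD r4, r4, #17: r4=7%17=7
after ADD r7, r7, #2: r7=5+2=7
CMP r7, #17  (cmp 7,17)
BLT L2: taken
after MOD r4, r4, #17: r4=7%17=7
after ADD r7, r7, #2: r7=7+2=9
CMP r7, #17  (cmp 9,17)
BLT L2: taken
after MOD r4, r4, #17: r4=7%17=7
after ADD r7, r7, #2: r7=9+2=11
CMP r7, #17  (cmp 11,17)
BLT L2: taken
after MOD r4, r4, #17: r4=7%17=7
after ADD r7, r7, #2: r7=11+2=13
CMP r7, #17  (cmp 13,17)
BLT L2: taken
after MOD r4, r4, #17: r4=7%17=7
after ADD r7, r7, #2: r7=13+2=15
CMP r7, #17  (cmp 15,17)
BLT L2: taken
after MOD r4, r4, #17: r4=7%17=7
after ADD r7, r7, #2: r7=15+2=17
CMP r7, #17  (cmp 17,17)
BLT L2: not taken
halt.
Total executed instructions: 27.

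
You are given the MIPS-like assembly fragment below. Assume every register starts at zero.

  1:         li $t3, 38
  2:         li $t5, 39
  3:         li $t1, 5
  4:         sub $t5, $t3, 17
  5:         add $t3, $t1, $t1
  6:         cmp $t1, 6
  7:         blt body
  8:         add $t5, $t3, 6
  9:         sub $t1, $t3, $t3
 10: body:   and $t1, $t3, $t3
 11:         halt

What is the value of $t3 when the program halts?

after li $t3, 38: $t3=38
after li $t5, 39: $t5=39
after li $t1, 5: $t1=5
after sub $t5, $t3, 17: $t5=38-17=21
after add $t3, $t1, $t1: $t3=5+5=10
cmp $t1, 6  (cmp 5,6)
blt body: taken
after and $t1, $t3, $t3: $t1=10&10=10
halt.

10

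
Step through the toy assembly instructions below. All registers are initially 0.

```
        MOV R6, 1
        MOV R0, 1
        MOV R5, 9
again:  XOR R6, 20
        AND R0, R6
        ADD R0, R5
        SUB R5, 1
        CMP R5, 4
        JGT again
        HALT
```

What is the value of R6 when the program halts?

21

after MOV R6, 1: R6=1
after MOV R0, 1: R0=1
after MOV R5, 9: R5=9
after XOR R6, 20: R6=1^20=21
after AND R0, R6: R0=1&21=1
after ADD R0, R5: R0=1+9=10
after SUB R5, 1: R5=9-1=8
CMP R5, 4  (cmp 8,4)
JGT again: taken
after XOR R6, 20: R6=21^20=1
after AND R0, R6: R0=10&1=0
after ADD R0, R5: R0=0+8=8
after SUB R5, 1: R5=8-1=7
CMP R5, 4  (cmp 7,4)
JGT again: taken
after XOR R6, 20: R6=1^20=21
after AND R0, R6: R0=8&21=0
after ADD R0, R5: R0=0+7=7
after SUB R5, 1: R5=7-1=6
CMP R5, 4  (cmp 6,4)
JGT again: taken
after XOR R6, 20: R6=21^20=1
after AND R0, R6: R0=7&1=1
after ADD R0, R5: R0=1+6=7
after SUB R5, 1: R5=6-1=5
CMP R5, 4  (cmp 5,4)
JGT again: taken
after XOR R6, 20: R6=1^20=21
after AND R0, R6: R0=7&21=5
after ADD R0, R5: R0=5+5=10
after SUB R5, 1: R5=5-1=4
CMP R5, 4  (cmp 4,4)
JGT again: not taken
halt.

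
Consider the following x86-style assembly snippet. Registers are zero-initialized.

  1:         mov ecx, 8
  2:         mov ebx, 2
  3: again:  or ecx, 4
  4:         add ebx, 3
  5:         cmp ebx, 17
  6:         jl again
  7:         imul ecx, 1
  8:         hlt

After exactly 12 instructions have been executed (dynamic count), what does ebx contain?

11

mov ecx, 8 → ecx=8
mov ebx, 2 → ebx=2
or ecx, 4 → ecx=8|4=12
add ebx, 3 → ebx=2+3=5
cmp ebx, 17  (cmp 5,17)
jl again: taken
or ecx, 4 → ecx=12|4=12
add ebx, 3 → ebx=5+3=8
cmp ebx, 17  (cmp 8,17)
jl again: taken
or ecx, 4 → ecx=12|4=12
add ebx, 3 → ebx=8+3=11
After step 12: ebx = 11.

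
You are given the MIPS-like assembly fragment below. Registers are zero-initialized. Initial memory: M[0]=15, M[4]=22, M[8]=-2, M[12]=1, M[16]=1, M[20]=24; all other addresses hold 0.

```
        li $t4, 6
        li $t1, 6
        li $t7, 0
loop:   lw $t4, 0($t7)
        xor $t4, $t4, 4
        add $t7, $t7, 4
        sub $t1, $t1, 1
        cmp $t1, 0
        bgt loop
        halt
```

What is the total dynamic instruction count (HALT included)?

40

li $t4, 6 → $t4=6
li $t1, 6 → $t1=6
li $t7, 0 → $t7=0
lw $t4, 0($t7) → $t4=M[0]=15
xor $t4, $t4, 4 → $t4=15^4=11
add $t7, $t7, 4 → $t7=0+4=4
sub $t1, $t1, 1 → $t1=6-1=5
cmp $t1, 0  (cmp 5,0)
bgt loop: taken
lw $t4, 0($t7) → $t4=M[4]=22
xor $t4, $t4, 4 → $t4=22^4=18
add $t7, $t7, 4 → $t7=4+4=8
sub $t1, $t1, 1 → $t1=5-1=4
cmp $t1, 0  (cmp 4,0)
bgt loop: taken
lw $t4, 0($t7) → $t4=M[8]=-2
xor $t4, $t4, 4 → $t4=(-2)^4=-6
add $t7, $t7, 4 → $t7=8+4=12
sub $t1, $t1, 1 → $t1=4-1=3
cmp $t1, 0  (cmp 3,0)
bgt loop: taken
lw $t4, 0($t7) → $t4=M[12]=1
xor $t4, $t4, 4 → $t4=1^4=5
add $t7, $t7, 4 → $t7=12+4=16
sub $t1, $t1, 1 → $t1=3-1=2
cmp $t1, 0  (cmp 2,0)
bgt loop: taken
lw $t4, 0($t7) → $t4=M[16]=1
xor $t4, $t4, 4 → $t4=1^4=5
add $t7, $t7, 4 → $t7=16+4=20
sub $t1, $t1, 1 → $t1=2-1=1
cmp $t1, 0  (cmp 1,0)
bgt loop: taken
lw $t4, 0($t7) → $t4=M[20]=24
xor $t4, $t4, 4 → $t4=24^4=28
add $t7, $t7, 4 → $t7=20+4=24
sub $t1, $t1, 1 → $t1=1-1=0
cmp $t1, 0  (cmp 0,0)
bgt loop: not taken
halt.
Total executed instructions: 40.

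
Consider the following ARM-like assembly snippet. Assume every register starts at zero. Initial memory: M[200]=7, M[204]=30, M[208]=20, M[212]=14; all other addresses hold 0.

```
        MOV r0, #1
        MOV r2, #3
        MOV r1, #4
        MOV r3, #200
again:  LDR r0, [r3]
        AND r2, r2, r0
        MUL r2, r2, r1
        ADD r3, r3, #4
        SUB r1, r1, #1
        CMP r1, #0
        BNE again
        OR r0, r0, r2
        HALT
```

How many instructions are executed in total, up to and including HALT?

MOV r0, #1 → r0=1
MOV r2, #3 → r2=3
MOV r1, #4 → r1=4
MOV r3, #200 → r3=200
LDR r0, [r3] → r0=M[200]=7
AND r2, r2, r0 → r2=3&7=3
MUL r2, r2, r1 → r2=3*4=12
ADD r3, r3, #4 → r3=200+4=204
SUB r1, r1, #1 → r1=4-1=3
CMP r1, #0  (cmp 3,0)
BNE again: taken
LDR r0, [r3] → r0=M[204]=30
AND r2, r2, r0 → r2=12&30=12
MUL r2, r2, r1 → r2=12*3=36
ADD r3, r3, #4 → r3=204+4=208
SUB r1, r1, #1 → r1=3-1=2
CMP r1, #0  (cmp 2,0)
BNE again: taken
LDR r0, [r3] → r0=M[208]=20
AND r2, r2, r0 → r2=36&20=4
MUL r2, r2, r1 → r2=4*2=8
ADD r3, r3, #4 → r3=208+4=212
SUB r1, r1, #1 → r1=2-1=1
CMP r1, #0  (cmp 1,0)
BNE again: taken
LDR r0, [r3] → r0=M[212]=14
AND r2, r2, r0 → r2=8&14=8
MUL r2, r2, r1 → r2=8*1=8
ADD r3, r3, #4 → r3=212+4=216
SUB r1, r1, #1 → r1=1-1=0
CMP r1, #0  (cmp 0,0)
BNE again: not taken
OR r0, r0, r2 → r0=14|8=14
halt.
Total executed instructions: 34.

34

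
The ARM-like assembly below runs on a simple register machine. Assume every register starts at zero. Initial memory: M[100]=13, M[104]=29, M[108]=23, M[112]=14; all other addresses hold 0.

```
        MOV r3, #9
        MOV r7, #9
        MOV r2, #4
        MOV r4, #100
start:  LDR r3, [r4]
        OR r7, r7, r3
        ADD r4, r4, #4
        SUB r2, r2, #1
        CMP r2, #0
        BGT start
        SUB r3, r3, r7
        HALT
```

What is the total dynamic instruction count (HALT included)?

30

MOV r3, #9 → r3=9
MOV r7, #9 → r7=9
MOV r2, #4 → r2=4
MOV r4, #100 → r4=100
LDR r3, [r4] → r3=M[100]=13
OR r7, r7, r3 → r7=9|13=13
ADD r4, r4, #4 → r4=100+4=104
SUB r2, r2, #1 → r2=4-1=3
CMP r2, #0  (cmp 3,0)
BGT start: taken
LDR r3, [r4] → r3=M[104]=29
OR r7, r7, r3 → r7=13|29=29
ADD r4, r4, #4 → r4=104+4=108
SUB r2, r2, #1 → r2=3-1=2
CMP r2, #0  (cmp 2,0)
BGT start: taken
LDR r3, [r4] → r3=M[108]=23
OR r7, r7, r3 → r7=29|23=31
ADD r4, r4, #4 → r4=108+4=112
SUB r2, r2, #1 → r2=2-1=1
CMP r2, #0  (cmp 1,0)
BGT start: taken
LDR r3, [r4] → r3=M[112]=14
OR r7, r7, r3 → r7=31|14=31
ADD r4, r4, #4 → r4=112+4=116
SUB r2, r2, #1 → r2=1-1=0
CMP r2, #0  (cmp 0,0)
BGT start: not taken
SUB r3, r3, r7 → r3=14-31=-17
halt.
Total executed instructions: 30.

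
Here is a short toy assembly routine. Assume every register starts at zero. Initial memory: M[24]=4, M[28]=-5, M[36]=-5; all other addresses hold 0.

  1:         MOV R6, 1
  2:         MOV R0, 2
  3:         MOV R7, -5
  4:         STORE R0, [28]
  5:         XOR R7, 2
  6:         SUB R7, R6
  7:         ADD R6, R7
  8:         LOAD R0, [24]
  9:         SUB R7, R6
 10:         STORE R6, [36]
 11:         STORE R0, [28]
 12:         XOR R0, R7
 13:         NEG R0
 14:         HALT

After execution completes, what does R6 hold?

after MOV R6, 1: R6=1
after MOV R0, 2: R0=2
after MOV R7, -5: R7=-5
STORE R0, [28] → M[28]=2
after XOR R7, 2: R7=(-5)^2=-7
after SUB R7, R6: R7=(-7)-1=-8
after ADD R6, R7: R6=1+(-8)=-7
after LOAD R0, [24]: R0=M[24]=4
after SUB R7, R6: R7=(-8)-(-7)=-1
STORE R6, [36] → M[36]=-7
STORE R0, [28] → M[28]=4
after XOR R0, R7: R0=4^(-1)=-5
after NEG R0: R0=-(-5)=5
halt.

-7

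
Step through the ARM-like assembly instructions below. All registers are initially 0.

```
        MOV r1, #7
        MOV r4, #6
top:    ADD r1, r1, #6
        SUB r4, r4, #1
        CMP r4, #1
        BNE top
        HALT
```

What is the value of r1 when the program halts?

37

after MOV r1, #7: r1=7
after MOV r4, #6: r4=6
after ADD r1, r1, #6: r1=7+6=13
after SUB r4, r4, #1: r4=6-1=5
CMP r4, #1  (cmp 5,1)
BNE top: taken
after ADD r1, r1, #6: r1=13+6=19
after SUB r4, r4, #1: r4=5-1=4
CMP r4, #1  (cmp 4,1)
BNE top: taken
after ADD r1, r1, #6: r1=19+6=25
after SUB r4, r4, #1: r4=4-1=3
CMP r4, #1  (cmp 3,1)
BNE top: taken
after ADD r1, r1, #6: r1=25+6=31
after SUB r4, r4, #1: r4=3-1=2
CMP r4, #1  (cmp 2,1)
BNE top: taken
after ADD r1, r1, #6: r1=31+6=37
after SUB r4, r4, #1: r4=2-1=1
CMP r4, #1  (cmp 1,1)
BNE top: not taken
halt.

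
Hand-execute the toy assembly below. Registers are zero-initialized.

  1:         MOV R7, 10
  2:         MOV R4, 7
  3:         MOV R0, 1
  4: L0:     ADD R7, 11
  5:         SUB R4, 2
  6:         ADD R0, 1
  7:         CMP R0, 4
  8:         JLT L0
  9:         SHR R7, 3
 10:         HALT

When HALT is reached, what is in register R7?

after MOV R7, 10: R7=10
after MOV R4, 7: R4=7
after MOV R0, 1: R0=1
after ADD R7, 11: R7=10+11=21
after SUB R4, 2: R4=7-2=5
after ADD R0, 1: R0=1+1=2
CMP R0, 4  (cmp 2,4)
JLT L0: taken
after ADD R7, 11: R7=21+11=32
after SUB R4, 2: R4=5-2=3
after ADD R0, 1: R0=2+1=3
CMP R0, 4  (cmp 3,4)
JLT L0: taken
after ADD R7, 11: R7=32+11=43
after SUB R4, 2: R4=3-2=1
after ADD R0, 1: R0=3+1=4
CMP R0, 4  (cmp 4,4)
JLT L0: not taken
after SHR R7, 3: R7=43>>3=5
halt.

5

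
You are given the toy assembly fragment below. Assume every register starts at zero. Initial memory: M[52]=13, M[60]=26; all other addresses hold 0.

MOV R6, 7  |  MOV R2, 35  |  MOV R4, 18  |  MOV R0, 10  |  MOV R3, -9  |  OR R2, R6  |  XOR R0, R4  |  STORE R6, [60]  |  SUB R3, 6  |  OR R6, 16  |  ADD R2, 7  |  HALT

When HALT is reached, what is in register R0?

24

MOV R6, 7 → R6=7
MOV R2, 35 → R2=35
MOV R4, 18 → R4=18
MOV R0, 10 → R0=10
MOV R3, -9 → R3=-9
OR R2, R6 → R2=35|7=39
XOR R0, R4 → R0=10^18=24
STORE R6, [60] → M[60]=7
SUB R3, 6 → R3=(-9)-6=-15
OR R6, 16 → R6=7|16=23
ADD R2, 7 → R2=39+7=46
halt.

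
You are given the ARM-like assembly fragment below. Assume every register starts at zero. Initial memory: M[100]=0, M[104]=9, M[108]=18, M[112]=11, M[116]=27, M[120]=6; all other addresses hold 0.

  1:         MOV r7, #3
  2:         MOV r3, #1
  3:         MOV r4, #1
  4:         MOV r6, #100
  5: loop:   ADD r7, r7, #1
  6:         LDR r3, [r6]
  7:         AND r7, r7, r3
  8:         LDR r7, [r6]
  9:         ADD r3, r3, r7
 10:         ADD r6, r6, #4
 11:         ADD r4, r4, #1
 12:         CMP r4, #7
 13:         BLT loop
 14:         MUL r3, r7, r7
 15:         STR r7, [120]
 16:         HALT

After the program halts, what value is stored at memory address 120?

after MOV r7, #3: r7=3
after MOV r3, #1: r3=1
after MOV r4, #1: r4=1
after MOV r6, #100: r6=100
after ADD r7, r7, #1: r7=3+1=4
after LDR r3, [r6]: r3=M[100]=0
after AND r7, r7, r3: r7=4&0=0
after LDR r7, [r6]: r7=M[100]=0
after ADD r3, r3, r7: r3=0+0=0
after ADD r6, r6, #4: r6=100+4=104
after ADD r4, r4, #1: r4=1+1=2
CMP r4, #7  (cmp 2,7)
BLT loop: taken
after ADD r7, r7, #1: r7=0+1=1
after LDR r3, [r6]: r3=M[104]=9
after AND r7, r7, r3: r7=1&9=1
after LDR r7, [r6]: r7=M[104]=9
after ADD r3, r3, r7: r3=9+9=18
after ADD r6, r6, #4: r6=104+4=108
after ADD r4, r4, #1: r4=2+1=3
CMP r4, #7  (cmp 3,7)
BLT loop: taken
after ADD r7, r7, #1: r7=9+1=10
after LDR r3, [r6]: r3=M[108]=18
after AND r7, r7, r3: r7=10&18=2
after LDR r7, [r6]: r7=M[108]=18
after ADD r3, r3, r7: r3=18+18=36
after ADD r6, r6, #4: r6=108+4=112
after ADD r4, r4, #1: r4=3+1=4
CMP r4, #7  (cmp 4,7)
BLT loop: taken
after ADD r7, r7, #1: r7=18+1=19
after LDR r3, [r6]: r3=M[112]=11
after AND r7, r7, r3: r7=19&11=3
after LDR r7, [r6]: r7=M[112]=11
after ADD r3, r3, r7: r3=11+11=22
after ADD r6, r6, #4: r6=112+4=116
after ADD r4, r4, #1: r4=4+1=5
CMP r4, #7  (cmp 5,7)
BLT loop: taken
after ADD r7, r7, #1: r7=11+1=12
after LDR r3, [r6]: r3=M[116]=27
after AND r7, r7, r3: r7=12&27=8
after LDR r7, [r6]: r7=M[116]=27
after ADD r3, r3, r7: r3=27+27=54
after ADD r6, r6, #4: r6=116+4=120
after ADD r4, r4, #1: r4=5+1=6
CMP r4, #7  (cmp 6,7)
BLT loop: taken
after ADD r7, r7, #1: r7=27+1=28
after LDR r3, [r6]: r3=M[120]=6
after AND r7, r7, r3: r7=28&6=4
after LDR r7, [r6]: r7=M[120]=6
after ADD r3, r3, r7: r3=6+6=12
after ADD r6, r6, #4: r6=120+4=124
after ADD r4, r4, #1: r4=6+1=7
CMP r4, #7  (cmp 7,7)
BLT loop: not taken
after MUL r3, r7, r7: r3=6*6=36
STR r7, [120] → M[120]=6
halt.

6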